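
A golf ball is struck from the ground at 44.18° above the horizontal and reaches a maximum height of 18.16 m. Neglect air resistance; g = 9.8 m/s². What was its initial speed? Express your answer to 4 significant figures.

27.07 m/s

At maximum height v_y = 0, so (v₀ sin θ)² = 2 g H.
v₀ sin 44.18° = √(2 × 9.8 × 18.16) = 18.866 m/s.
v₀ = 18.866 / sin 44.18° = 18.866 / 0.6969 = 27.07 m/s.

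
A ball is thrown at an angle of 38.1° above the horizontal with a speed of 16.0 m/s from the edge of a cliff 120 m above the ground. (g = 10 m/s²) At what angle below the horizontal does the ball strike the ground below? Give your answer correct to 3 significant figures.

75.9°

v_x = 16.0 cos 38.1° = 12.59 m/s.
At impact |v_y| = √(v_y0² + 2 g h) = √(9.873² + 2×10×120) = 49.97 m/s.
Angle below horizontal = arctan(|v_y| / v_x) = arctan(49.97 / 12.59) = 75.9°.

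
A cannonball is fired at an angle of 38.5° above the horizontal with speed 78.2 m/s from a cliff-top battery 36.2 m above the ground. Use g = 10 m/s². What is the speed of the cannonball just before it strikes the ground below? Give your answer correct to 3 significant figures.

v_x = 78.2 cos 38.5° = 61.20 m/s is unchanged throughout.
For the vertical component, v_y² = v_y0² + 2 g h = (48.68)² + 2×10×36.2 = 3094, so |v_y| = 55.62 m/s.
Impact speed = √(v_x² + v_y²) = √(3745 + 3094) = 82.7 m/s.

82.7 m/s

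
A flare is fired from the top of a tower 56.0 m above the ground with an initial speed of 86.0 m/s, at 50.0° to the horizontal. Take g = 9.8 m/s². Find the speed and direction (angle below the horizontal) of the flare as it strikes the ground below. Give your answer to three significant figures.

v_x = 86.0 cos 50.0° = 55.28 m/s (constant).
|v_y| at impact = √((65.88)² + 2×9.8×56.0) = 73.74 m/s.
Speed = √(55.28² + 73.74²) = 92.2 m/s; angle = arctan(73.74/55.28) = 53.1° below horizontal.

92.2 m/s at 53.1° below the horizontal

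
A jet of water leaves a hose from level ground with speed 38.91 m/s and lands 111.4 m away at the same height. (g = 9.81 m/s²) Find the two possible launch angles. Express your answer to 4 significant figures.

Level-ground range: R = v₀² sin(2θ)/g ⇒ sin 2θ = R g / v₀² = 111.4×9.81/38.91² = 0.7218.
2θ = arcsin(0.7218) = 46.203° or 180° − 46.203° = 133.797°.
So θ = 23.10° or θ = 66.90°.

23.10° and 66.90°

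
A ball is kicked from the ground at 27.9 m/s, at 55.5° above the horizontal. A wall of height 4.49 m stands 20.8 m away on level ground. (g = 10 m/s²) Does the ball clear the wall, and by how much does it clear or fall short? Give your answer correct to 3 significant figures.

v_x = 27.9 cos 55.5° = 15.80 m/s; v_y0 = 27.9 sin 55.5° = 22.99 m/s.
Time to reach the wall: t = 20.8 / 15.80 = 1.316 s.
Height at that point: y = 22.99×1.316 − 5.000×1.316² = 21.60 m.
That is 21.60 − 4.49 = 17.1 m above the top of the wall, so the ball clears it.

Yes — it clears the wall by 17.1 m.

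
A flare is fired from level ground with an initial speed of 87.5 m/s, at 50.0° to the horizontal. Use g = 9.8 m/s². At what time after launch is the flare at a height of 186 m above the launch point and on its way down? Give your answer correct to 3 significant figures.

v_y0 = 87.5 sin 50.0° = 67.03 m/s.
Set y = v_y0 t − ½ g t² = 186: 4.900 t² − 67.03 t + 186 = 0.
t = [67.03 ± √(4493 − 3646)] / 9.8 = (67.03 ± 29.10) / 9.8, giving t = 3.87 s or t = 9.81 s.
On the way down corresponds to the larger root: t = 9.81 s.

9.81 s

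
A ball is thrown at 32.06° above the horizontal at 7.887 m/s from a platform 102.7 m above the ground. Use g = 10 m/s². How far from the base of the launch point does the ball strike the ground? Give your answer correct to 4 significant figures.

33.22 m

Components: v_x = 7.887 cos 32.06° = 6.6842 m/s, v_y = 7.887 sin 32.06° = 4.1865 m/s.
Vertical: 0 = 102.7 + 4.1865 t − ½(10) t² ⇒ 5.000 t² − 4.1865 t − 102.7 = 0.
t = [4.1865 + √(17.527 + 2054.0)] / 10.00 = 4.9701 s.
Horizontal: R = v_x · t = 6.6842 × 4.9701 = 33.22 m.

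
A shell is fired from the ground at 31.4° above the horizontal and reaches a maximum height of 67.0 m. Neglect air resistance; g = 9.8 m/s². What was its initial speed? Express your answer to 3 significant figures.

At maximum height v_y = 0, so (v₀ sin θ)² = 2 g H.
v₀ sin 31.4° = √(2 × 9.8 × 67.0) = 36.24 m/s.
v₀ = 36.24 / sin 31.4° = 36.24 / 0.5210 = 69.6 m/s.

69.6 m/s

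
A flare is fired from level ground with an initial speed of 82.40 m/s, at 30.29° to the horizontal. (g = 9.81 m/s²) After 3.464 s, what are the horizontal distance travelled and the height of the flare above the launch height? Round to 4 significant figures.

v_x = 82.40 cos 30.29° = 71.151 m/s; v_y0 = 82.40 sin 30.29° = 41.561 m/s.
x = v_x t = 71.151 × 3.464 = 246.5 m.
y = v_y0 t − ½ g t² = 41.561×3.464 − 4.905×3.464² = 85.11 m.

x = 246.5 m, y = 85.11 m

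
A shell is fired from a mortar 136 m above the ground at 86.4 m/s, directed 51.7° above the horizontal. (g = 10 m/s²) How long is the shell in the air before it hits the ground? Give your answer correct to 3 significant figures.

Vertical component: v_y = 86.4 sin 51.7° = 67.80 m/s.
Taking up as positive with launch at y = 136 m, landing at y = 0: 0 = 136 + 67.80 t − ½(10) t².
Solving 5.000 t² − 67.80 t − 136 = 0 gives t = [67.80 + √(67.80² + 4·5.000·136)] / 10.00 = 15.3 s.

15.3 s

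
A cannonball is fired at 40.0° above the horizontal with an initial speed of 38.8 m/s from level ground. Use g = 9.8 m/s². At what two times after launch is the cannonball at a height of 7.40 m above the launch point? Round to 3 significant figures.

v_y0 = 38.8 sin 40.0° = 24.94 m/s.
Set y = v_y0 t − ½ g t² = 7.40: 4.900 t² − 24.94 t + 7.40 = 0.
t = [24.94 ± √(622.0 − 145.0)] / 9.8 = (24.94 ± 21.84) / 9.8, giving t = 0.316 s or t = 4.77 s.
So the cannonball is at 7.40 m at t = 0.316 s (rising) and t = 4.77 s (falling).

0.316 s and 4.77 s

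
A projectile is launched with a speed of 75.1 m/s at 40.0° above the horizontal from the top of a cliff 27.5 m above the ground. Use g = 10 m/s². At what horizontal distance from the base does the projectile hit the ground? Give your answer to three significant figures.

Components: v_x = 75.1 cos 40.0° = 57.53 m/s, v_y = 75.1 sin 40.0° = 48.27 m/s.
Vertical: 0 = 27.5 + 48.27 t − ½(10) t² ⇒ 5.000 t² − 48.27 t − 27.5 = 0.
t = [48.27 + √(2330 + 550.0)] / 10.00 = 10.19 s.
Horizontal: R = v_x · t = 57.53 × 10.19 = 586 m.

586 m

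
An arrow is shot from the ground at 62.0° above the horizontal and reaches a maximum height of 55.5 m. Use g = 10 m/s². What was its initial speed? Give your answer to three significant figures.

At maximum height v_y = 0, so (v₀ sin θ)² = 2 g H.
v₀ sin 62.0° = √(2 × 10 × 55.5) = 33.32 m/s.
v₀ = 33.32 / sin 62.0° = 33.32 / 0.8829 = 37.7 m/s.

37.7 m/s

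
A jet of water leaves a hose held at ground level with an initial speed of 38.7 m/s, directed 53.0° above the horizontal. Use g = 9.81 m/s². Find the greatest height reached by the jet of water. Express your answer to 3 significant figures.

48.7 m

Vertical component of launch velocity: v_y = 38.7 sin 53.0° = 30.91 m/s.
At the highest point the vertical velocity is zero, so v_y² = 2 g h_max.
h_max = (30.91)² / (2 × 9.81) = 955.4 / 19.62 = 48.7 m.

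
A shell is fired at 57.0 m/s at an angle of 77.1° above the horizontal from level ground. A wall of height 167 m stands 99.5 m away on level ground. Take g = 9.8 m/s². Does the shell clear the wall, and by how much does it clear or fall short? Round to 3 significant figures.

No — it falls 32.1 m short of clearing the wall.

v_x = 57.0 cos 77.1° = 12.73 m/s; v_y0 = 57.0 sin 77.1° = 55.56 m/s.
Time to reach the wall: t = 99.5 / 12.73 = 7.816 s.
Height at that point: y = 55.56×7.816 − 4.900×7.816² = 134.9 m.
That is 167 − 134.9 = 32.1 m below the top of the wall, so the shell does not clear it.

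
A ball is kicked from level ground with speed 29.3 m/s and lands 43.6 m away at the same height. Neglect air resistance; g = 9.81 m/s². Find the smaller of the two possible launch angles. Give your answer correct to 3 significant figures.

Level-ground range: R = v₀² sin(2θ)/g ⇒ sin 2θ = R g / v₀² = 43.6×9.81/29.3² = 0.4982.
2θ = arcsin(0.4982) = 29.88° or 180° − 29.88° = 150.12°.
So θ = 14.9° or θ = 75.1°.

14.9°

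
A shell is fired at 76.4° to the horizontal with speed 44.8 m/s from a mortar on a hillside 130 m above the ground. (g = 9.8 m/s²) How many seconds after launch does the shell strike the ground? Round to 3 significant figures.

11.2 s

Vertical component: v_y = 44.8 sin 76.4° = 43.54 m/s.
Taking up as positive with launch at y = 130 m, landing at y = 0: 0 = 130 + 43.54 t − ½(9.8) t².
Solving 4.900 t² − 43.54 t − 130 = 0 gives t = [43.54 + √(43.54² + 4·4.900·130)] / 9.800 = 11.2 s.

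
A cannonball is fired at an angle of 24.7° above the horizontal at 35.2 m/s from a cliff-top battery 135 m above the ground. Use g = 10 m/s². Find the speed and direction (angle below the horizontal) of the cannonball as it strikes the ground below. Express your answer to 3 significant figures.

62.8 m/s at 59.4° below the horizontal

v_x = 35.2 cos 24.7° = 31.98 m/s (constant).
|v_y| at impact = √((14.71)² + 2×10×135) = 54.00 m/s.
Speed = √(31.98² + 54.00²) = 62.8 m/s; angle = arctan(54.00/31.98) = 59.4° below horizontal.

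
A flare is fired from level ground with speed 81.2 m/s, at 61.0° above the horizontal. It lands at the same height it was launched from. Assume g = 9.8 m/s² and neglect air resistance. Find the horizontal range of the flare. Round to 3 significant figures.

For level ground, R = v₀² sin(2θ) / g.
sin(2 × 61.0°) = sin 122.0° = 0.8480.
R = (81.2)² × 0.8480 / 9.8 = 571 m.

571 m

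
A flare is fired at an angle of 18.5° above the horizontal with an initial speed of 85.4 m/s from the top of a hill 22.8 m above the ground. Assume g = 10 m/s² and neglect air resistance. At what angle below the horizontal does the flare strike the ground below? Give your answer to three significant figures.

v_x = 85.4 cos 18.5° = 80.99 m/s.
At impact |v_y| = √(v_y0² + 2 g h) = √(27.10² + 2×10×22.8) = 34.50 m/s.
Angle below horizontal = arctan(|v_y| / v_x) = arctan(34.50 / 80.99) = 23.1°.

23.1°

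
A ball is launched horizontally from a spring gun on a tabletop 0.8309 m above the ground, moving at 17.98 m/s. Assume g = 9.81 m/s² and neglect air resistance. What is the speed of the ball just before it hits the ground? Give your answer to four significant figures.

18.43 m/s

Fall time: t = √(2 × 0.8309 / 9.81) = 0.41158 s.
At impact: v_x = 17.98 m/s (unchanged), v_y = g t = 9.81 × 0.41158 = 4.0376 m/s.
Speed = √(v_x² + v_y²) = √(323.28 + 16.302) = 18.43 m/s.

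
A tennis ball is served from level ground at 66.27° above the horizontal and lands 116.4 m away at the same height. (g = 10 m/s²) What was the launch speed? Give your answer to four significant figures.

On level ground, R = v₀² sin(2θ) / g, so v₀ = √(R g / sin 2θ).
sin(2 × 66.27°) = 0.7368.
v₀ = √(116.4 × 10 / 0.7368) = √1579.8 = 39.75 m/s.

39.75 m/s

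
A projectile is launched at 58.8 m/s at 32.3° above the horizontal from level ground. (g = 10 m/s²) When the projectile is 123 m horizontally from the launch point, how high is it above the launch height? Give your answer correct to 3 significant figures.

47.1 m

v_x = 58.8 cos 32.3° = 49.70 m/s, v_y0 = 58.8 sin 32.3° = 31.42 m/s.
Time to reach x = 123 m: t = x / v_x = 123 / 49.70 = 2.475 s.
y = v_y0 t − ½ g t² = 31.42×2.475 − 5.000×2.475² = 47.1 m.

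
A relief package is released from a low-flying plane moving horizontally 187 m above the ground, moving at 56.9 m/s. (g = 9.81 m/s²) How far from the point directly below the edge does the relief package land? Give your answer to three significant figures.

Initial vertical velocity is zero, so the fall time comes from h = ½ g t²: t = √(2 × 187 / 9.81) = 6.174 s.
Horizontal motion is uniform at 56.9 m/s, so x = 56.9 × 6.174 = 351 m.

351 m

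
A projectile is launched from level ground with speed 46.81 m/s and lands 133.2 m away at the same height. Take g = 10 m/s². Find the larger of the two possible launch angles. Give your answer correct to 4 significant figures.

71.28°

Level-ground range: R = v₀² sin(2θ)/g ⇒ sin 2θ = R g / v₀² = 133.2×10/46.81² = 0.6079.
2θ = arcsin(0.6079) = 37.438° or 180° − 37.438° = 142.562°.
So θ = 18.72° or θ = 71.28°.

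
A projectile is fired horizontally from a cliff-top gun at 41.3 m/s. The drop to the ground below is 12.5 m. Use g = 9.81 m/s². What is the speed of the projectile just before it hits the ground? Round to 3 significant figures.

Fall time: t = √(2 × 12.5 / 9.81) = 1.596 s.
At impact: v_x = 41.3 m/s (unchanged), v_y = g t = 9.81 × 1.596 = 15.66 m/s.
Speed = √(v_x² + v_y²) = √(1706 + 245.2) = 44.2 m/s.

44.2 m/s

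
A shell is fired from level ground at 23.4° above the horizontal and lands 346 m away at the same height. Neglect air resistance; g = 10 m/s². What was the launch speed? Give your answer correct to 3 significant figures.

On level ground, R = v₀² sin(2θ) / g, so v₀ = √(R g / sin 2θ).
sin(2 × 23.4°) = 0.7290.
v₀ = √(346 × 10 / 0.7290) = √4746 = 68.9 m/s.

68.9 m/s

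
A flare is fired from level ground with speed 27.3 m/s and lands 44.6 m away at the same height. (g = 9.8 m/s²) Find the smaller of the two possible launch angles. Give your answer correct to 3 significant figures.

18.0°

Level-ground range: R = v₀² sin(2θ)/g ⇒ sin 2θ = R g / v₀² = 44.6×9.8/27.3² = 0.5865.
2θ = arcsin(0.5865) = 35.91° or 180° − 35.91° = 144.09°.
So θ = 18.0° or θ = 72.0°.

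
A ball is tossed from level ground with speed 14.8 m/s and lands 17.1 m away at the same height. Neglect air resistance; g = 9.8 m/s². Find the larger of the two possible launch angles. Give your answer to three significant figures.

65.0°

Level-ground range: R = v₀² sin(2θ)/g ⇒ sin 2θ = R g / v₀² = 17.1×9.8/14.8² = 0.7651.
2θ = arcsin(0.7651) = 49.92° or 180° − 49.92° = 130.08°.
So θ = 25.0° or θ = 65.0°.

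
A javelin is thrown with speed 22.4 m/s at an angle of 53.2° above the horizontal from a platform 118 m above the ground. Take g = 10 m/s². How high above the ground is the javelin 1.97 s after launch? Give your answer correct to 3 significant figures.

134 m

v_y0 = 22.4 sin 53.2° = 17.94 m/s.
y(t) = 118 + v_y0 t − ½ g t² = 118 + 17.94×1.97 − ½×10×1.97² = 134 m.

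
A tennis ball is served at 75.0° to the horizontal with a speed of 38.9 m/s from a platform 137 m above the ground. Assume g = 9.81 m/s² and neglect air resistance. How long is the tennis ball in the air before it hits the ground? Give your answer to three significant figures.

10.4 s

Vertical component: v_y = 38.9 sin 75.0° = 37.57 m/s.
Taking up as positive with launch at y = 137 m, landing at y = 0: 0 = 137 + 37.57 t − ½(9.81) t².
Solving 4.905 t² − 37.57 t − 137 = 0 gives t = [37.57 + √(37.57² + 4·4.905·137)] / 9.810 = 10.4 s.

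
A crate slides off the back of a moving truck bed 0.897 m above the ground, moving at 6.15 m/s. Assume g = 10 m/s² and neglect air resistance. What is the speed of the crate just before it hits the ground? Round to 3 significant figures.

Fall time: t = √(2 × 0.897 / 10) = 0.4236 s.
At impact: v_x = 6.15 m/s (unchanged), v_y = g t = 10 × 0.4236 = 4.236 m/s.
Speed = √(v_x² + v_y²) = √(37.82 + 17.94) = 7.47 m/s.

7.47 m/s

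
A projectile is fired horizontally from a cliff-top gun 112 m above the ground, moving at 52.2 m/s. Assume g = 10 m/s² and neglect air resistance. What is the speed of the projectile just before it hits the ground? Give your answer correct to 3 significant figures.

Fall time: t = √(2 × 112 / 10) = 4.733 s.
At impact: v_x = 52.2 m/s (unchanged), v_y = g t = 10 × 4.733 = 47.33 m/s.
Speed = √(v_x² + v_y²) = √(2725 + 2240) = 70.5 m/s.

70.5 m/s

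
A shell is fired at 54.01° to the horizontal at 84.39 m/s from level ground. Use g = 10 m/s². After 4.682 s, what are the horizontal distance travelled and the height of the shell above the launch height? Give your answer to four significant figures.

x = 232.2 m, y = 210.1 m

v_x = 84.39 cos 54.01° = 49.591 m/s; v_y0 = 84.39 sin 54.01° = 68.282 m/s.
x = v_x t = 49.591 × 4.682 = 232.2 m.
y = v_y0 t − ½ g t² = 68.282×4.682 − 5.000×4.682² = 210.1 m.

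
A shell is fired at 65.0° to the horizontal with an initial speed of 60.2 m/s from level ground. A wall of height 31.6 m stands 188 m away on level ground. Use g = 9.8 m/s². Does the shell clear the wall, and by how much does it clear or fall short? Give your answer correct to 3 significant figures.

Yes — it clears the wall by 104 m.

v_x = 60.2 cos 65.0° = 25.44 m/s; v_y0 = 60.2 sin 65.0° = 54.56 m/s.
Time to reach the wall: t = 188 / 25.44 = 7.390 s.
Height at that point: y = 54.56×7.390 − 4.900×7.390² = 135.6 m.
That is 135.6 − 31.6 = 104 m above the top of the wall, so the shell clears it.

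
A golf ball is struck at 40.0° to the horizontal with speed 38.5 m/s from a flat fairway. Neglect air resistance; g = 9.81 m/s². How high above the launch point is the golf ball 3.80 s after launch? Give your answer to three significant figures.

v_y0 = 38.5 sin 40.0° = 24.75 m/s.
y(t) = v_y0 t − ½ g t² = 24.75×3.80 − 4.905×3.80² = 23.2 m.

23.2 m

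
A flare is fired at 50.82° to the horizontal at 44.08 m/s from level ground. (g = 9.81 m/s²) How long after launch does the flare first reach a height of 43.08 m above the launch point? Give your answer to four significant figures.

v_y0 = 44.08 sin 50.82° = 34.169 m/s.
Set y = v_y0 t − ½ g t² = 43.08: 4.905 t² − 34.169 t + 43.08 = 0.
t = [34.169 ± √(1167.5 − 845.23)] / 9.81 = (34.169 ± 17.952) / 9.81, giving t = 1.653 s or t = 5.313 s.
The flare is on the way up at the first time, so t = 1.653 s.

1.653 s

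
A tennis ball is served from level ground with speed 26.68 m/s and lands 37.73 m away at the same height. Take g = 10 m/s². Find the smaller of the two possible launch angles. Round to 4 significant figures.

16.00°

Level-ground range: R = v₀² sin(2θ)/g ⇒ sin 2θ = R g / v₀² = 37.73×10/26.68² = 0.5300.
2θ = arcsin(0.5300) = 32.005° or 180° − 32.005° = 147.995°.
So θ = 16.00° or θ = 74.00°.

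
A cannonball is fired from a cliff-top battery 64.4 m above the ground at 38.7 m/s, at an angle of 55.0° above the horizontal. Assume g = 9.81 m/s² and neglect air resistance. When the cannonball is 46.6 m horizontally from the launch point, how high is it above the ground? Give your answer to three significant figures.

109 m

v_x = 38.7 cos 55.0° = 22.20 m/s, v_y0 = 38.7 sin 55.0° = 31.70 m/s.
Time to reach x = 46.6 m: t = x / v_x = 46.6 / 22.20 = 2.099 s.
y = 64.4 + v_y0 t − ½ g t² = 64.4 + 31.70×2.099 − 4.905×2.099² = 109 m.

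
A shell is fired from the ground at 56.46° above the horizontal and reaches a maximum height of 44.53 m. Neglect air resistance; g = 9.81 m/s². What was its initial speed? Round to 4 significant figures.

At maximum height v_y = 0, so (v₀ sin θ)² = 2 g H.
v₀ sin 56.46° = √(2 × 9.81 × 44.53) = 29.558 m/s.
v₀ = 29.558 / sin 56.46° = 29.558 / 0.8335 = 35.46 m/s.

35.46 m/s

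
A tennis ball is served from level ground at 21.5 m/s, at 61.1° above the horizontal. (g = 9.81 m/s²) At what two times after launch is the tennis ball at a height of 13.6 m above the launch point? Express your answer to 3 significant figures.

0.965 s and 2.87 s

v_y0 = 21.5 sin 61.1° = 18.82 m/s.
Set y = v_y0 t − ½ g t² = 13.6: 4.905 t² − 18.82 t + 13.6 = 0.
t = [18.82 ± √(354.2 − 266.8)] / 9.81 = (18.82 ± 9.349) / 9.81, giving t = 0.965 s or t = 2.87 s.
So the tennis ball is at 13.6 m at t = 0.965 s (rising) and t = 2.87 s (falling).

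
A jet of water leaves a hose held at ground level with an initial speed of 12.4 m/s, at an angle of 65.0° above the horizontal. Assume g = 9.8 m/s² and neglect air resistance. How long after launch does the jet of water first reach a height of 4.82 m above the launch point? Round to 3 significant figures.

0.571 s

v_y0 = 12.4 sin 65.0° = 11.24 m/s.
Set y = v_y0 t − ½ g t² = 4.82: 4.900 t² − 11.24 t + 4.82 = 0.
t = [11.24 ± √(126.3 − 94.47)] / 9.8 = (11.24 ± 5.642) / 9.8, giving t = 0.571 s or t = 1.72 s.
The jet of water is on the way up at the first time, so t = 0.571 s.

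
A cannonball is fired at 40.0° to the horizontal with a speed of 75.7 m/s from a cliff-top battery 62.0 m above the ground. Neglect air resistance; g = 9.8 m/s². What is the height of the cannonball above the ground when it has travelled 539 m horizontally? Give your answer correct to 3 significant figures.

v_x = 75.7 cos 40.0° = 57.99 m/s, v_y0 = 75.7 sin 40.0° = 48.66 m/s.
Time to reach x = 539 m: t = x / v_x = 539 / 57.99 = 9.295 s.
y = 62.0 + v_y0 t − ½ g t² = 62.0 + 48.66×9.295 − 4.900×9.295² = 90.9 m.

90.9 m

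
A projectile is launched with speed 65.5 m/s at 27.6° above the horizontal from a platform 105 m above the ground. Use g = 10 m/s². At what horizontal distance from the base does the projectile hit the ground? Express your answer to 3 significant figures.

495 m

Components: v_x = 65.5 cos 27.6° = 58.05 m/s, v_y = 65.5 sin 27.6° = 30.35 m/s.
Vertical: 0 = 105 + 30.35 t − ½(10) t² ⇒ 5.000 t² − 30.35 t − 105 = 0.
t = [30.35 + √(921.1 + 2100)] / 10.00 = 8.531 s.
Horizontal: R = v_x · t = 58.05 × 8.531 = 495 m.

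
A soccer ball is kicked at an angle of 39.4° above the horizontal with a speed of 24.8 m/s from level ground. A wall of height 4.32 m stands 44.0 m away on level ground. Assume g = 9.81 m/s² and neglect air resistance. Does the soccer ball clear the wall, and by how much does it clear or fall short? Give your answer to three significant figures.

v_x = 24.8 cos 39.4° = 19.16 m/s; v_y0 = 24.8 sin 39.4° = 15.74 m/s.
Time to reach the wall: t = 44.0 / 19.16 = 2.296 s.
Height at that point: y = 15.74×2.296 − 4.905×2.296² = 10.28 m.
That is 10.28 − 4.32 = 5.96 m above the top of the wall, so the soccer ball clears it.

Yes — it clears the wall by 5.96 m.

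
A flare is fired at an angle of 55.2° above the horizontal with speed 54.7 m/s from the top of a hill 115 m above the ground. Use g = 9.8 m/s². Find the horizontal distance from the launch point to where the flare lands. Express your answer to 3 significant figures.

351 m

Components: v_x = 54.7 cos 55.2° = 31.22 m/s, v_y = 54.7 sin 55.2° = 44.92 m/s.
Vertical: 0 = 115 + 44.92 t − ½(9.8) t² ⇒ 4.900 t² − 44.92 t − 115 = 0.
t = [44.92 + √(2018 + 2254)] / 9.800 = 11.25 s.
Horizontal: R = v_x · t = 31.22 × 11.25 = 351 m.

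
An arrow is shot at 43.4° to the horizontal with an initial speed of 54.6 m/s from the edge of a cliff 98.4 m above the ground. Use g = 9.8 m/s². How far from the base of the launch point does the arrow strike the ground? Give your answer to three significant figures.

Components: v_x = 54.6 cos 43.4° = 39.67 m/s, v_y = 54.6 sin 43.4° = 37.51 m/s.
Vertical: 0 = 98.4 + 37.51 t − ½(9.8) t² ⇒ 4.900 t² − 37.51 t − 98.4 = 0.
t = [37.51 + √(1407 + 1929)] / 9.800 = 9.721 s.
Horizontal: R = v_x · t = 39.67 × 9.721 = 386 m.

386 m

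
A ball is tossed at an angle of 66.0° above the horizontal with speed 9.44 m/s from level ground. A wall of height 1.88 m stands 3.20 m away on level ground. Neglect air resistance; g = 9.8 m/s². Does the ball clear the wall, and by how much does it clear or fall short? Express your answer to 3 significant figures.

Yes — it clears the wall by 1.90 m.

v_x = 9.44 cos 66.0° = 3.840 m/s; v_y0 = 9.44 sin 66.0° = 8.624 m/s.
Time to reach the wall: t = 3.20 / 3.840 = 0.8333 s.
Height at that point: y = 8.624×0.8333 − 4.900×0.8333² = 3.784 m.
That is 3.784 − 1.88 = 1.90 m above the top of the wall, so the ball clears it.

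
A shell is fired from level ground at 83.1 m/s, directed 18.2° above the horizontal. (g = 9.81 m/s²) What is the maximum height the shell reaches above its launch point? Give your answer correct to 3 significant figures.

Vertical component of launch velocity: v_y = 83.1 sin 18.2° = 25.96 m/s.
At the highest point the vertical velocity is zero, so v_y² = 2 g h_max.
h_max = (25.96)² / (2 × 9.81) = 673.9 / 19.62 = 34.3 m.

34.3 m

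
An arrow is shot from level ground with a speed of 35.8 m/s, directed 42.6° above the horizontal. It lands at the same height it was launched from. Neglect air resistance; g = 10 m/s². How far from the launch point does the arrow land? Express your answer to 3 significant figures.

For level ground, R = v₀² sin(2θ) / g.
sin(2 × 42.6°) = sin 85.20° = 0.9965.
R = (35.8)² × 0.9965 / 10 = 128 m.

128 m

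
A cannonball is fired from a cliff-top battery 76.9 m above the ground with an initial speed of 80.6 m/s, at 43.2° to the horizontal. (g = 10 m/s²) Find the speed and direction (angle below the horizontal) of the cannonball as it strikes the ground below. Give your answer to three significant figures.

v_x = 80.6 cos 43.2° = 58.75 m/s (constant).
|v_y| at impact = √((55.17)² + 2×10×76.9) = 67.69 m/s.
Speed = √(58.75² + 67.69²) = 89.6 m/s; angle = arctan(67.69/58.75) = 49.0° below horizontal.

89.6 m/s at 49.0° below the horizontal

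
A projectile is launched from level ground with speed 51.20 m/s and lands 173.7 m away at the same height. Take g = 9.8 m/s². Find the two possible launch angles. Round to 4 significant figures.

Level-ground range: R = v₀² sin(2θ)/g ⇒ sin 2θ = R g / v₀² = 173.7×9.8/51.20² = 0.6494.
2θ = arcsin(0.6494) = 40.496° or 180° − 40.496° = 139.504°.
So θ = 20.25° or θ = 69.75°.

20.25° and 69.75°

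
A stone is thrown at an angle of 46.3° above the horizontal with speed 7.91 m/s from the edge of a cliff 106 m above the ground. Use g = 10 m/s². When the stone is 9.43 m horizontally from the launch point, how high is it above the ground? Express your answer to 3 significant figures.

v_x = 7.91 cos 46.3° = 5.465 m/s, v_y0 = 7.91 sin 46.3° = 5.719 m/s.
Time to reach x = 9.43 m: t = x / v_x = 9.43 / 5.465 = 1.726 s.
y = 106 + v_y0 t − ½ g t² = 106 + 5.719×1.726 − 5.000×1.726² = 101 m.

101 m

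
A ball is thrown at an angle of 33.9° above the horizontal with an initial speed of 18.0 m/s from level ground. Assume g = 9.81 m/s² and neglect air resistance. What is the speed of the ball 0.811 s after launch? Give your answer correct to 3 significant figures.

15.1 m/s

v_x = 18.0 cos 33.9° = 14.94 m/s (constant).
v_y(t) = 18.0 sin 33.9° − g t = 10.04 − 9.81 × 0.811 = 2.084 m/s.
Speed = √(v_x² + v_y²) = √(223.2 + 4.343) = 15.1 m/s.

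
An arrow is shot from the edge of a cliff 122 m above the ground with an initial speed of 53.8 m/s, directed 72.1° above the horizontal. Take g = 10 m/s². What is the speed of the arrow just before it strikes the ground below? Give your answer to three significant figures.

73.0 m/s

v_x = 53.8 cos 72.1° = 16.54 m/s is unchanged throughout.
For the vertical component, v_y² = v_y0² + 2 g h = (51.20)² + 2×10×122 = 5061, so |v_y| = 71.14 m/s.
Impact speed = √(v_x² + v_y²) = √(273.6 + 5061) = 73.0 m/s.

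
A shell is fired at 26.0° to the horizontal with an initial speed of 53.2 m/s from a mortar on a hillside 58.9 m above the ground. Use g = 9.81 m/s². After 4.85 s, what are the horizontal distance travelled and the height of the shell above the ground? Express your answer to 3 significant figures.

x = 232 m, y = 56.6 m

v_x = 53.2 cos 26.0° = 47.82 m/s; v_y0 = 53.2 sin 26.0° = 23.32 m/s.
x = v_x t = 47.82 × 4.85 = 232 m.
y = 58.9 + v_y0 t − ½ g t² = 56.6 m.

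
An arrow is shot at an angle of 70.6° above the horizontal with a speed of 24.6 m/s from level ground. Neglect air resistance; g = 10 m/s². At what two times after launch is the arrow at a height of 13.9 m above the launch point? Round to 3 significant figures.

0.707 s and 3.93 s

v_y0 = 24.6 sin 70.6° = 23.20 m/s.
Set y = v_y0 t − ½ g t² = 13.9: 5.000 t² − 23.20 t + 13.9 = 0.
t = [23.20 ± √(538.2 − 278.0)] / 10 = (23.20 ± 16.13) / 10, giving t = 0.707 s or t = 3.93 s.
So the arrow is at 13.9 m at t = 0.707 s (rising) and t = 3.93 s (falling).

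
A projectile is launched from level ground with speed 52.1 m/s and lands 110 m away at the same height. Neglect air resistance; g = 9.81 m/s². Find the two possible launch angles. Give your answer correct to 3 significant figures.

Level-ground range: R = v₀² sin(2θ)/g ⇒ sin 2θ = R g / v₀² = 110×9.81/52.1² = 0.3975.
2θ = arcsin(0.3975) = 23.42° or 180° − 23.42° = 156.58°.
So θ = 11.7° or θ = 78.3°.

11.7° and 78.3°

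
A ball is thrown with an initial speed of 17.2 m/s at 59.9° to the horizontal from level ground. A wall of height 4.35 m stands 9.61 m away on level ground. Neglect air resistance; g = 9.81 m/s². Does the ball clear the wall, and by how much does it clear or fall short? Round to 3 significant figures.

Yes — it clears the wall by 6.14 m.

v_x = 17.2 cos 59.9° = 8.626 m/s; v_y0 = 17.2 sin 59.9° = 14.88 m/s.
Time to reach the wall: t = 9.61 / 8.626 = 1.114 s.
Height at that point: y = 14.88×1.114 − 4.905×1.114² = 10.49 m.
That is 10.49 − 4.35 = 6.14 m above the top of the wall, so the ball clears it.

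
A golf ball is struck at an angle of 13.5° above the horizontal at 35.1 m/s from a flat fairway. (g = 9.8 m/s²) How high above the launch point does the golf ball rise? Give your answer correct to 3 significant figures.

Vertical component of launch velocity: v_y = 35.1 sin 13.5° = 8.194 m/s.
At the highest point the vertical velocity is zero, so v_y² = 2 g h_max.
h_max = (8.194)² / (2 × 9.8) = 67.14 / 19.60 = 3.43 m.

3.43 m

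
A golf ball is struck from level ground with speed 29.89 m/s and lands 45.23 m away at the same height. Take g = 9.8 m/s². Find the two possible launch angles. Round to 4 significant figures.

Level-ground range: R = v₀² sin(2θ)/g ⇒ sin 2θ = R g / v₀² = 45.23×9.8/29.89² = 0.4961.
2θ = arcsin(0.4961) = 29.742° or 180° − 29.742° = 150.258°.
So θ = 14.87° or θ = 75.13°.

14.87° and 75.13°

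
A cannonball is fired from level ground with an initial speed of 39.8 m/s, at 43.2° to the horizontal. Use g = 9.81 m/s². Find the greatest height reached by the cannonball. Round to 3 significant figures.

37.8 m

Vertical component of launch velocity: v_y = 39.8 sin 43.2° = 27.24 m/s.
At the highest point the vertical velocity is zero, so v_y² = 2 g h_max.
h_max = (27.24)² / (2 × 9.81) = 742.0 / 19.62 = 37.8 m.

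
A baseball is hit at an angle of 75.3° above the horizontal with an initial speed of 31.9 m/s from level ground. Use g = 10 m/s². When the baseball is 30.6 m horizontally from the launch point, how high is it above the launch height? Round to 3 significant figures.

v_x = 31.9 cos 75.3° = 8.095 m/s, v_y0 = 31.9 sin 75.3° = 30.86 m/s.
Time to reach x = 30.6 m: t = x / v_x = 30.6 / 8.095 = 3.780 s.
y = v_y0 t − ½ g t² = 30.86×3.780 − 5.000×3.780² = 45.2 m.

45.2 m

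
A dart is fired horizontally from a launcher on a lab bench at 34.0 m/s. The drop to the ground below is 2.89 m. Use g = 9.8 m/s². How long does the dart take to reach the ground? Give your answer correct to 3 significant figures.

The horizontal speed doesn't affect the fall. With v_y0 = 0, h = ½ g t².
t = √(2 × 2.89 / 9.8) = √0.5898 = 0.768 s.

0.768 s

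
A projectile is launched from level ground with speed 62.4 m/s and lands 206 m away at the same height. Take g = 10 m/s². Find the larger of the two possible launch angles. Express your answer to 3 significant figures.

Level-ground range: R = v₀² sin(2θ)/g ⇒ sin 2θ = R g / v₀² = 206×10/62.4² = 0.5291.
2θ = arcsin(0.5291) = 31.94° or 180° − 31.94° = 148.06°.
So θ = 16.0° or θ = 74.0°.

74.0°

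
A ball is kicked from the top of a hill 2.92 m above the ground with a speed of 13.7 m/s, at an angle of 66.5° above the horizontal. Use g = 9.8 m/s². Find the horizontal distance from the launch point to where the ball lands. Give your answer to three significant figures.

Components: v_x = 13.7 cos 66.5° = 5.463 m/s, v_y = 13.7 sin 66.5° = 12.56 m/s.
Vertical: 0 = 2.92 + 12.56 t − ½(9.8) t² ⇒ 4.900 t² − 12.56 t − 2.92 = 0.
t = [12.56 + √(157.8 + 57.23)] / 9.800 = 2.778 s.
Horizontal: R = v_x · t = 5.463 × 2.778 = 15.2 m.

15.2 m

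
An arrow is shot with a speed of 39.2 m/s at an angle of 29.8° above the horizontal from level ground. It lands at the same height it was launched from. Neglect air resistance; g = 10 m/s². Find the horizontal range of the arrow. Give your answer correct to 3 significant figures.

For level ground, R = v₀² sin(2θ) / g.
sin(2 × 29.8°) = sin 59.60° = 0.8625.
R = (39.2)² × 0.8625 / 10 = 133 m.

133 m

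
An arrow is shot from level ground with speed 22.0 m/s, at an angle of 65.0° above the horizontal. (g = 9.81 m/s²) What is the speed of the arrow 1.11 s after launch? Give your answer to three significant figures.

13.0 m/s

v_x = 22.0 cos 65.0° = 9.298 m/s (constant).
v_y(t) = 22.0 sin 65.0° − g t = 19.94 − 9.81 × 1.11 = 9.051 m/s.
Speed = √(v_x² + v_y²) = √(86.45 + 81.92) = 13.0 m/s.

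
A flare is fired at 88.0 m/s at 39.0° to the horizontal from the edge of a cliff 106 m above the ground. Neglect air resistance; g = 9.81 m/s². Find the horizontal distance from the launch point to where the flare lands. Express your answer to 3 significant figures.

886 m

Components: v_x = 88.0 cos 39.0° = 68.39 m/s, v_y = 88.0 sin 39.0° = 55.38 m/s.
Vertical: 0 = 106 + 55.38 t − ½(9.81) t² ⇒ 4.905 t² − 55.38 t − 106 = 0.
t = [55.38 + √(3067 + 2080)] / 9.810 = 12.96 s.
Horizontal: R = v_x · t = 68.39 × 12.96 = 886 m.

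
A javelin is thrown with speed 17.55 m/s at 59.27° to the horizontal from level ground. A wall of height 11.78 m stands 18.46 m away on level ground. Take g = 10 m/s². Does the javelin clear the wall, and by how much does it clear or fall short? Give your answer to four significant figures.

v_x = 17.55 cos 59.27° = 8.9679 m/s; v_y0 = 17.55 sin 59.27° = 15.086 m/s.
Time to reach the wall: t = 18.46 / 8.9679 = 2.0585 s.
Height at that point: y = 15.086×2.0585 − 5.000×2.0585² = 9.8674 m.
That is 11.78 − 9.8674 = 1.913 m below the top of the wall, so the javelin does not clear it.

No — it falls 1.913 m short of clearing the wall.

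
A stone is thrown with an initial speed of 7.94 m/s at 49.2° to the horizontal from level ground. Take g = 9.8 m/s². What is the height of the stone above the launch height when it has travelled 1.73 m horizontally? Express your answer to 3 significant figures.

1.46 m

v_x = 7.94 cos 49.2° = 5.188 m/s, v_y0 = 7.94 sin 49.2° = 6.011 m/s.
Time to reach x = 1.73 m: t = x / v_x = 1.73 / 5.188 = 0.3335 s.
y = v_y0 t − ½ g t² = 6.011×0.3335 − 4.900×0.3335² = 1.46 m.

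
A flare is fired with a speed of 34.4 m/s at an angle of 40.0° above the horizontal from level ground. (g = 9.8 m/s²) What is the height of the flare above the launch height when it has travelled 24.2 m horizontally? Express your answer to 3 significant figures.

v_x = 34.4 cos 40.0° = 26.35 m/s, v_y0 = 34.4 sin 40.0° = 22.11 m/s.
Time to reach x = 24.2 m: t = x / v_x = 24.2 / 26.35 = 0.9184 s.
y = v_y0 t − ½ g t² = 22.11×0.9184 − 4.900×0.9184² = 16.2 m.

16.2 m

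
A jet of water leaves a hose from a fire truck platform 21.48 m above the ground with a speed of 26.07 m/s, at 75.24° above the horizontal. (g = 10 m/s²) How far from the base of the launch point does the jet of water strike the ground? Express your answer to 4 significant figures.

38.42 m

Components: v_x = 26.07 cos 75.24° = 6.6419 m/s, v_y = 26.07 sin 75.24° = 25.210 m/s.
Vertical: 0 = 21.48 + 25.210 t − ½(10) t² ⇒ 5.000 t² − 25.210 t − 21.48 = 0.
t = [25.210 + √(635.54 + 429.60)] / 10.00 = 5.7846 s.
Horizontal: R = v_x · t = 6.6419 × 5.7846 = 38.42 m.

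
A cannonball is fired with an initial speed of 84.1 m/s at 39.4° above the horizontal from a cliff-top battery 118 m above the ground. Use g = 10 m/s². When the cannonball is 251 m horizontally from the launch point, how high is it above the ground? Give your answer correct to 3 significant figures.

v_x = 84.1 cos 39.4° = 64.99 m/s, v_y0 = 84.1 sin 39.4° = 53.38 m/s.
Time to reach x = 251 m: t = x / v_x = 251 / 64.99 = 3.862 s.
y = 118 + v_y0 t − ½ g t² = 118 + 53.38×3.862 − 5.000×3.862² = 250 m.

250 m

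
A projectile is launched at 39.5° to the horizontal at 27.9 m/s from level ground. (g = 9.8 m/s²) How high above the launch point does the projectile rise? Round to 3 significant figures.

16.1 m

Vertical component of launch velocity: v_y = 27.9 sin 39.5° = 17.75 m/s.
At the highest point the vertical velocity is zero, so v_y² = 2 g h_max.
h_max = (17.75)² / (2 × 9.8) = 315.1 / 19.60 = 16.1 m.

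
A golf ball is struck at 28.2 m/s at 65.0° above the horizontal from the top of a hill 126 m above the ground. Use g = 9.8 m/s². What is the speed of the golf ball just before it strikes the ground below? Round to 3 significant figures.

v_x = 28.2 cos 65.0° = 11.92 m/s is unchanged throughout.
For the vertical component, v_y² = v_y0² + 2 g h = (25.56)² + 2×9.8×126 = 3123, so |v_y| = 55.88 m/s.
Impact speed = √(v_x² + v_y²) = √(142.1 + 3123) = 57.1 m/s.

57.1 m/s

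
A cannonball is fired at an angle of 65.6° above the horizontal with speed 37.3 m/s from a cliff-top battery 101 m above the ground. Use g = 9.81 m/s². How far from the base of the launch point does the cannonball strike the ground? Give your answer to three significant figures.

Components: v_x = 37.3 cos 65.6° = 15.41 m/s, v_y = 37.3 sin 65.6° = 33.97 m/s.
Vertical: 0 = 101 + 33.97 t − ½(9.81) t² ⇒ 4.905 t² − 33.97 t − 101 = 0.
t = [33.97 + √(1154 + 1982)] / 9.810 = 9.171 s.
Horizontal: R = v_x · t = 15.41 × 9.171 = 141 m.

141 m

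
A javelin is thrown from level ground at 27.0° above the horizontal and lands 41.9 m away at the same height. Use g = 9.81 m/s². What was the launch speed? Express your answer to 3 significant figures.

On level ground, R = v₀² sin(2θ) / g, so v₀ = √(R g / sin 2θ).
sin(2 × 27.0°) = 0.8090.
v₀ = √(41.9 × 9.81 / 0.8090) = √508.1 = 22.5 m/s.

22.5 m/s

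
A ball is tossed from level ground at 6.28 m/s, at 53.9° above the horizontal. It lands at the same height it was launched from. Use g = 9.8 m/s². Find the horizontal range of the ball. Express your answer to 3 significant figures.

Components: v_x = 6.28 cos 53.9° = 3.700 m/s, v_y = 6.28 sin 53.9° = 5.074 m/s.
Time of flight (same landing height): t = 2 v_y / g = 2 × 5.074 / 9.8 = 1.036 s.
Range: R = v_x · t = 3.700 × 1.036 = 3.83 m.

3.83 m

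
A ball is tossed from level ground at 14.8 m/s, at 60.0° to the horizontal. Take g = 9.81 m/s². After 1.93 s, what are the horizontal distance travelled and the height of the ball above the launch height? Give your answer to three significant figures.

x = 14.3 m, y = 6.47 m

v_x = 14.8 cos 60.0° = 7.400 m/s; v_y0 = 14.8 sin 60.0° = 12.82 m/s.
x = v_x t = 7.400 × 1.93 = 14.3 m.
y = v_y0 t − ½ g t² = 12.82×1.93 − 4.905×1.93² = 6.47 m.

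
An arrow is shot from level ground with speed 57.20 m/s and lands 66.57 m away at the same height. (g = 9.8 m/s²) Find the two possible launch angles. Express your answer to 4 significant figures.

5.751° and 84.25°

Level-ground range: R = v₀² sin(2θ)/g ⇒ sin 2θ = R g / v₀² = 66.57×9.8/57.20² = 0.1994.
2θ = arcsin(0.1994) = 11.502° or 180° − 11.502° = 168.498°.
So θ = 5.751° or θ = 84.25°.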